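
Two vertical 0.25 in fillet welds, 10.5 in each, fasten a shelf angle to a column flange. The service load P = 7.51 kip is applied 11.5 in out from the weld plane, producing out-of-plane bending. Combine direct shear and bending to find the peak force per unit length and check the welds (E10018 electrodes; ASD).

E100XX → F_EXX = 100 ksi.
L_w = 2 × 10.5 = 21 in; section modulus (unit throat) S = 2 × L²/6 = 36.75 in².
Direct shear f_v = P/L_w = 7.51/21 = 0.3576 kip/in.
Moment M = P × e = 7.51 × 11.5 = 86.365 kip·in; bending f_b = M/S = 2.35 kip/in.
f_max = √(f_v² + f_b²) = √(0.3576² + 2.35²) = 2.377 kip/in.
r_n/Ω = (1/2.0) × 0.6 × 100 × (0.707 × 0.25) = 5.302 kip/in → adequate.

f_max ≈ 2.38 kip/in; adequate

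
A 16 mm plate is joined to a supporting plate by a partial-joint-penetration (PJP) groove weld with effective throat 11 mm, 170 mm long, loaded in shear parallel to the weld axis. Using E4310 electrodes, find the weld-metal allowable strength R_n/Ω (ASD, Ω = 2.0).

R_n/Ω ≈ 241 kN

E43XX → F_EXX = 430 MPa.
Effective throat (given) t_e = 11 mm.
A_we = 11 × 170 = 1870 mm².
F_nw = 0.6 F_EXX = 258 MPa.
R_n/Ω = (258 × 1870) / 2.0 × 10⁻³ = 241.2 kN.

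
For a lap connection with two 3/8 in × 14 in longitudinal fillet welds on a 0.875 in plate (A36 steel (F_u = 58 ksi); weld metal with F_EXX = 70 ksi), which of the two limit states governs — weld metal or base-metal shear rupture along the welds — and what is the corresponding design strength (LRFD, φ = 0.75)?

φR_n ≈ 234 kips (weld metal governs)

t_e = 0.707 × 0.375 = 0.2651 in; L = 28 in.
Weld metal: φR_n = 0.75 × 0.6 × 70 × 0.2651 × 28 = 233.8 kips.
Base metal (shear rupture): φR_n = 0.75 × 0.6 × 58 × 0.875 × 28 = 639.4 kips.
Governing: weld metal.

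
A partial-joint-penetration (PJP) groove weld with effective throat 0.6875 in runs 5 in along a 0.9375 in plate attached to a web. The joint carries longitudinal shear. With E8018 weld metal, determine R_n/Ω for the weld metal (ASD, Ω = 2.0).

R_n/Ω ≈ 82.5 kips

E80XX → F_EXX = 80 ksi.
Effective throat (given) t_e = 0.6875 in.
A_we = 0.6875 × 5 = 3.438 in².
F_nw = 0.6 F_EXX = 48 ksi.
R_n/Ω = (48 × 3.438) / 2.0 = 82.5 kips.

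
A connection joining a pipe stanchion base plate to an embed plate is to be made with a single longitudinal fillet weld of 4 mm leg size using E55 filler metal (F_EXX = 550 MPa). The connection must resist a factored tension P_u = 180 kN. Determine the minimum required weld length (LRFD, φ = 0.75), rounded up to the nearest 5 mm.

Throat t_e = 0.707 × 4 = 2.828 mm.
φr_n = 0.75 × 0.6 × 550 × 2.828 × 10⁻³ = 0.6999 kN/mm.
L_req = P_u / φr_n = 180 / 0.6999 = 257.2 mm total.
Round up → use L = 260 mm.

L = 260 mm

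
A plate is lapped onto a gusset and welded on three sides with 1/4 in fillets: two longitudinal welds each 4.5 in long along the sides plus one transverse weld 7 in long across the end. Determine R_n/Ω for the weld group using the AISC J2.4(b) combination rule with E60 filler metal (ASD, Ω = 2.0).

E60XX → F_EXX = 60 ksi.
t_e = 0.707 × 0.25 = 0.1767 in.
R_nwl = 0.6 × 60 × 0.1767 × 9 = 57.27 kips (longitudinal, 2 welds).
R_nwt = 0.6 × 60 × 0.1767 × 7 = 44.54 kips (transverse, base value).
(i) R_nwl + R_nwt = 101.8 kips; (ii) 0.85 R_nwl + 1.5 R_nwt = 115.5 kips.
R_n = max = 115.5 kips [governs: (ii)]; R_n/Ω = 57.74 kips.

R_n/Ω ≈ 57.7 kips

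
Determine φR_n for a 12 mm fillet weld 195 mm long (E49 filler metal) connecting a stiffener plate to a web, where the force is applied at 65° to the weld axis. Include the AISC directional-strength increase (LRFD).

φR_n ≈ 522 kN

E49XX → F_EXX = 490 MPa.
t_e = 0.707 × 12 = 8.484 mm; A_we = 8.484 × 195 = 1654 mm².
Directional factor: 1.0 + 0.5 sin^1.5(65°) = 1.431.
F_nw = 0.6 × 490 × 1.431 = 420.8 MPa.
φR_n = 0.75 × 420.8 × 1654 × 10⁻³ = 522.2 kN.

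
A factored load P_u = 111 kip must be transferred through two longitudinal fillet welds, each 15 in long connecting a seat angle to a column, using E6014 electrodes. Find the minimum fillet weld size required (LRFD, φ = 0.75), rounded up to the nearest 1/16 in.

E60XX → F_EXX = 60 ksi.
Total weld length L = 30 in.
Required throat t_e = P_u / (φ × 0.6 F_EXX × L) = 111 / (0.75 × 0.6 × 60 × 30) = 0.137 in.
Required leg w = t_e / 0.707 = 0.1938 in → use 1/4 in.

w = 1/4 in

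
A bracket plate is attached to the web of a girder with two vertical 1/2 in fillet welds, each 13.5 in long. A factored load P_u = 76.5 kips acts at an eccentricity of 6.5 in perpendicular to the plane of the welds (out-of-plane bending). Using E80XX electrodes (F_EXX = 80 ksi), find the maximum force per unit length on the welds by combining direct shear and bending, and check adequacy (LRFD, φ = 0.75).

L_w = 2 × 13.5 = 27 in; section modulus (unit throat) S = 2 × L²/6 = 60.75 in².
Direct shear f_v = P/L_w = 76.5/27 = 2.833 kip/in.
Moment M = P × e = 76.5 × 6.5 = 497.25 kip·in; bending f_b = M/S = 8.185 kip/in.
f_max = √(f_v² + f_b²) = √(2.833² + 8.185²) = 8.662 kip/in.
φr_n = 0.75 × 0.6 × 80 × (0.707 × 0.5) = 12.73 kip/in → adequate.

f_max ≈ 8.66 kip/in; adequate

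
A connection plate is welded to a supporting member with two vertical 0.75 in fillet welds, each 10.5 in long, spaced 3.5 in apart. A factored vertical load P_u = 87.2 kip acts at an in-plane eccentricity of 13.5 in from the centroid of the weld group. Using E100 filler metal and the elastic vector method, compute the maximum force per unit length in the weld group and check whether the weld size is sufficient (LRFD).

f_max ≈ 26.9 kip/in; NOT adequate

E100XX → F_EXX = 100 ksi.
Total weld length L_w = 21 in. Treat welds as unit-width lines.
Polar moment about centroid: J = 2[d³/12 + d(b/2)²] = 2[10.5³/12 + 10.5×1.75²] = 257.2 in³.
Direct shear f_v = P/L_w = 87.2 / 21 = 4.152 kip/in (vertical).
Torsion M = P·e = 87.2 × 13.5 = 1177.2 kip·in.
Critical point at (x, y) = (1.75, 5.25) from centroid. f_tx = M·y/J = 24.02 kip/in; f_ty = M·x/J = 8.008 kip/in.
Resultant f_max = √[f_tx² + (f_v + f_ty)²] = √[24.02² + (4.152 + 8.008)²] = 26.93 kip/in.
Capacity per unit length: φr_n = 0.75 × 0.6 × 100 × (0.707 × 0.75) = 23.86 kip/in.
26.93 > 23.86 → NOT adequate.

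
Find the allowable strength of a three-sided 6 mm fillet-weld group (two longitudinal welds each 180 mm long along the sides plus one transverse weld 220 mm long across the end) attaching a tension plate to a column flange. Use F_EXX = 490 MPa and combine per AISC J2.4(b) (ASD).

t_e = 0.707 × 6 = 4.242 mm.
R_nwl = 0.6 × 490 × 4.242 × 360 × 10⁻³ = 449 kN (longitudinal, 2 welds).
R_nwt = 0.6 × 490 × 4.242 × 220 × 10⁻³ = 274.4 kN (transverse, base value).
(i) R_nwl + R_nwt = 723.3 kN; (ii) 0.85 R_nwl + 1.5 R_nwt = 793.2 kN.
R_n = max = 793.2 kN [governs: (ii)]; R_n/Ω = 396.6 kN.

R_n/Ω ≈ 397 kN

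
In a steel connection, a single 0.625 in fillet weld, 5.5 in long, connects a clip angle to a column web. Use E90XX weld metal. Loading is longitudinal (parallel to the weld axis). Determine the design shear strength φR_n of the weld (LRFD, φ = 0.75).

E90XX → F_EXX = 90 ksi.
Effective throat t_e = 0.707 × 0.625 = 0.4419 in.
Total length L = 5.5 in; A_we = 0.4419 × 5.5 = 2.43 in².
F_nw = 0.6 F_EXX = 0.6 × 90 = 54 ksi.
φR_n = 0.75 × 54 × 2.43 = 98.43 kip.

φR_n ≈ 98.4 kip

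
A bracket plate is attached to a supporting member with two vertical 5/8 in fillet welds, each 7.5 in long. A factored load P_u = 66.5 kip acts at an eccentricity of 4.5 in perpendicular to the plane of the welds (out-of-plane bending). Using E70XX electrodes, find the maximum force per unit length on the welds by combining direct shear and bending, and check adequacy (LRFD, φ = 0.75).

f_max ≈ 16.6 kip/in; NOT adequate

E70XX → F_EXX = 70 ksi.
L_w = 2 × 7.5 = 15 in; section modulus (unit throat) S = 2 × L²/6 = 18.75 in².
Direct shear f_v = P/L_w = 66.5/15 = 4.433 kip/in.
Moment M = P × e = 66.5 × 4.5 = 299.25 kip·in; bending f_b = M/S = 15.96 kip/in.
f_max = √(f_v² + f_b²) = √(4.433² + 15.96²) = 16.56 kip/in.
φr_n = 0.75 × 0.6 × 70 × (0.707 × 0.625) = 13.92 kip/in → NOT adequate.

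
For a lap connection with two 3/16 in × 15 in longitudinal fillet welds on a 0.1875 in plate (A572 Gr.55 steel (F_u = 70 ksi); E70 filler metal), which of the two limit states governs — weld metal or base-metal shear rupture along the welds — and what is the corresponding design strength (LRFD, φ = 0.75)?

φR_n ≈ 125 kips (weld metal governs)

E70XX → F_EXX = 70 ksi.
t_e = 0.707 × 0.1875 = 0.1326 in; L = 30 in.
Weld metal: φR_n = 0.75 × 0.6 × 70 × 0.1326 × 30 = 125.3 kips.
Base metal (shear rupture): φR_n = 0.75 × 0.6 × 70 × 0.1875 × 30 = 177.2 kips.
Governing: weld metal.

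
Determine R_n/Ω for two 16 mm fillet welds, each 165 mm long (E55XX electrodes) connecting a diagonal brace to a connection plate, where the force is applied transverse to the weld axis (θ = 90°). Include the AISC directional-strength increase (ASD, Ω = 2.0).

E55XX → F_EXX = 550 MPa.
t_e = 0.707 × 16 = 11.31 mm; A_we = 11.31 × 330 = 3733 mm².
Directional factor: 1.0 + 0.5 sin^1.5(90°) = 1.5.
F_nw = 0.6 × 550 × 1.5 = 495 MPa.
R_n/Ω = (495 × 3733) / 2.0 × 10⁻³ = 923.9 kN.

R_n/Ω ≈ 924 kN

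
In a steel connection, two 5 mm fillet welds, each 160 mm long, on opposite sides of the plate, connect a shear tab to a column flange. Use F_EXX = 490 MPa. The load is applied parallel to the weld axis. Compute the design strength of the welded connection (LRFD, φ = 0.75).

φR_n ≈ 249 kN

Effective throat t_e = 0.707 × 5 = 3.535 mm.
Total length L = 320 mm; A_we = 3.535 × 320 = 1131 mm².
F_nw = 0.6 F_EXX = 0.6 × 490 = 294 MPa.
φR_n = 0.75 × 294 × 1131 × 10⁻³ = 249.4 kN.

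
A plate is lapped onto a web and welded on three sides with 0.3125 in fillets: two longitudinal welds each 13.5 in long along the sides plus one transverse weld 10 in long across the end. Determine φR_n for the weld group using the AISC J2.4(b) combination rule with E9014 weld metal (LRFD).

φR_n ≈ 340 kip

E90XX → F_EXX = 90 ksi.
t_e = 0.707 × 0.3125 = 0.2209 in.
R_nwl = 0.6 × 90 × 0.2209 × 27 = 322.1 kip (longitudinal, 2 welds).
R_nwt = 0.6 × 90 × 0.2209 × 10 = 119.3 kip (transverse, base value).
(i) R_nwl + R_nwt = 441.4 kip; (ii) 0.85 R_nwl + 1.5 R_nwt = 452.8 kip.
R_n = max = 452.8 kip [governs: (ii)]; φR_n = 339.6 kip.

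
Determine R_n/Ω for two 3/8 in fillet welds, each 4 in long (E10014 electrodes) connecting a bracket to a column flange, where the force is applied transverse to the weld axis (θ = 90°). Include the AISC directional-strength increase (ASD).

R_n/Ω ≈ 95.4 kips

E100XX → F_EXX = 100 ksi.
t_e = 0.707 × 0.375 = 0.2651 in; A_we = 0.2651 × 8 = 2.121 in².
Directional factor: 1.0 + 0.5 sin^1.5(90°) = 1.5.
F_nw = 0.6 × 100 × 1.5 = 90 ksi.
R_n/Ω = (90 × 2.121) / 2.0 = 95.44 kips.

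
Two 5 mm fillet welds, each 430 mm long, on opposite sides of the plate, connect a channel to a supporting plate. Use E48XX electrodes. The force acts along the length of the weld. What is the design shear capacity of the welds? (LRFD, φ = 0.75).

E48XX → F_EXX = 480 MPa.
Effective throat t_e = 0.707 × 5 = 3.535 mm.
Total length L = 860 mm; A_we = 3.535 × 860 = 3040 mm².
F_nw = 0.6 F_EXX = 0.6 × 480 = 288 MPa.
φR_n = 0.75 × 288 × 3040 × 10⁻³ = 656.7 kN.

φR_n ≈ 657 kN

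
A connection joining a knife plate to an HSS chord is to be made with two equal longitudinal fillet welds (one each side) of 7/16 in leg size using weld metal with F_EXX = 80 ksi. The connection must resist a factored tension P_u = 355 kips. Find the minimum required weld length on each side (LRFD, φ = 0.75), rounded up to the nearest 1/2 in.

Throat t_e = 0.707 × 0.4375 = 0.3093 in.
φr_n = 0.75 × 0.6 × 80 × 0.3093 = 11.14 kips/in.
L_req = P_u / φr_n = 355 / 11.14 = 31.88 in total.
Per side: 31.88 / 2 = 15.94 in.
Round up → use L = 16 in on each side.

L = 16 in on each side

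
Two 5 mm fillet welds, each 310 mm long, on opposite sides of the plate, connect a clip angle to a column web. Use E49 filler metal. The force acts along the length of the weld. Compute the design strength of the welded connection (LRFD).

E49XX → F_EXX = 490 MPa.
Effective throat t_e = 0.707 × 5 = 3.535 mm.
Total length L = 620 mm; A_we = 3.535 × 620 = 2192 mm².
F_nw = 0.6 F_EXX = 0.6 × 490 = 294 MPa.
φR_n = 0.75 × 294 × 2192 × 10⁻³ = 483.3 kN.

φR_n ≈ 483 kN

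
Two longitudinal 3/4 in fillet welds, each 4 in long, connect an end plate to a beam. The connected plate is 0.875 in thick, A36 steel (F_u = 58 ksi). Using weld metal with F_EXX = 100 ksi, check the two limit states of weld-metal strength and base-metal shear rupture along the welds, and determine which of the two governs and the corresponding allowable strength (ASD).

t_e = 0.707 × 0.75 = 0.5302 in; L = 8 in.
Weld metal: R_n/Ω = (1/2.0) × 0.6 × 100 × 0.5302 × 8 = 127.3 kip.
Base metal (shear rupture): R_n/Ω = (1/2.0) × 0.6 × 58 × 0.875 × 8 = 121.8 kip.
Governing: base-metal shear rupture.

R_n/Ω ≈ 122 kip (base-metal shear rupture governs)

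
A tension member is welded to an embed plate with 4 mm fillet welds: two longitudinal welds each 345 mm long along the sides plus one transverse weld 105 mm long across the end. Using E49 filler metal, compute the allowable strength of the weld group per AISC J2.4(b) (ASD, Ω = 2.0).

E49XX → F_EXX = 490 MPa.
t_e = 0.707 × 4 = 2.828 mm.
R_nwl = 0.6 × 490 × 2.828 × 690 × 10⁻³ = 573.7 kN (longitudinal, 2 welds).
R_nwt = 0.6 × 490 × 2.828 × 105 × 10⁻³ = 87.3 kN (transverse, base value).
(i) R_nwl + R_nwt = 661 kN; (ii) 0.85 R_nwl + 1.5 R_nwt = 618.6 kN.
R_n = max = 661 kN [governs: (i)]; R_n/Ω = 330.5 kN.

R_n/Ω ≈ 330 kN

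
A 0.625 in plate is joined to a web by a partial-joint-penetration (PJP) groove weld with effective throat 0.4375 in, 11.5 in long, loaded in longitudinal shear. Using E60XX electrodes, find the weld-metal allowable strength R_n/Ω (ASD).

E60XX → F_EXX = 60 ksi.
Effective throat (given) t_e = 0.4375 in.
A_we = 0.4375 × 11.5 = 5.031 in².
F_nw = 0.6 F_EXX = 36 ksi.
R_n/Ω = (36 × 5.031) / 2.0 = 90.56 kips.

R_n/Ω ≈ 90.6 kips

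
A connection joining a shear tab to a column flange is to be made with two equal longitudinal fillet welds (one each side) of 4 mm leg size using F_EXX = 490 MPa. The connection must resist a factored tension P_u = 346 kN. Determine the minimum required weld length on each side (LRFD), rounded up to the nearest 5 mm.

Throat t_e = 0.707 × 4 = 2.828 mm.
φr_n = 0.75 × 0.6 × 490 × 2.828 × 10⁻³ = 0.6236 kN/mm.
L_req = P_u / φr_n = 346 / 0.6236 = 554.9 mm total.
Per side: 554.9 / 2 = 277.4 mm.
Round up → use L = 280 mm on each side.

L = 280 mm on each side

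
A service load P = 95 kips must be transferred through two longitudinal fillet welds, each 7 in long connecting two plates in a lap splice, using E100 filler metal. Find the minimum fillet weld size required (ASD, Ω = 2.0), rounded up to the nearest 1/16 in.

w = 3/8 in

E100XX → F_EXX = 100 ksi.
Total weld length L = 14 in.
Required throat t_e = P × Ω / (0.6 F_EXX × L) = 95 × 2.0 / (0.6 × 100 × 14) = 0.2262 in.
Required leg w = t_e / 0.707 = 0.3199 in → use 3/8 in.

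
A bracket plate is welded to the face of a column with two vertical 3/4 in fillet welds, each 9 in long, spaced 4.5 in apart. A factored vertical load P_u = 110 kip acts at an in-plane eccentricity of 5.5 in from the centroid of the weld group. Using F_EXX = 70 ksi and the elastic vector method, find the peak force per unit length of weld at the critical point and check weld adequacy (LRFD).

Total weld length L_w = 18 in. Treat welds as unit-width lines.
Polar moment about centroid: J = 2[d³/12 + d(b/2)²] = 2[9³/12 + 9×2.25²] = 212.6 in³.
Direct shear f_v = P/L_w = 110 / 18 = 6.111 kip/in (vertical).
Torsion M = P·e = 110 × 5.5 = 605 kip·in.
Critical point at (x, y) = (2.25, 4.5) from centroid. f_tx = M·y/J = 12.8 kip/in; f_ty = M·x/J = 6.402 kip/in.
Resultant f_max = √[f_tx² + (f_v + f_ty)²] = √[12.8² + (6.111 + 6.402)²] = 17.9 kip/in.
Capacity per unit length: φr_n = 0.75 × 0.6 × 70 × (0.707 × 0.75) = 16.7 kip/in.
17.9 > 16.7 → NOT adequate.

f_max ≈ 17.9 kip/in; NOT adequate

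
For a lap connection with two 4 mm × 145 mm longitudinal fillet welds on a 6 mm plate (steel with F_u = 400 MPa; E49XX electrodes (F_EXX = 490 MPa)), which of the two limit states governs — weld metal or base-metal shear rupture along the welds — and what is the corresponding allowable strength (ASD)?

t_e = 0.707 × 4 = 2.828 mm; L = 290 mm.
Weld metal: R_n/Ω = (1/2.0) × 0.6 × 490 × 2.828 × 290 × 10⁻³ = 120.6 kN.
Base metal (shear rupture): R_n/Ω = (1/2.0) × 0.6 × 400 × 6 × 290 × 10⁻³ = 208.8 kN.
Governing: weld metal.

R_n/Ω ≈ 121 kN (weld metal governs)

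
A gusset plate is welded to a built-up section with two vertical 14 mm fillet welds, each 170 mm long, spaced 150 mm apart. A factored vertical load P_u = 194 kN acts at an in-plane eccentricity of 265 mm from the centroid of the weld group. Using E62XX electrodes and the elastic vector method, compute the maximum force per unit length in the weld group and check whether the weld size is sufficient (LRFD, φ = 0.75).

E62XX → F_EXX = 620 MPa.
Total weld length L_w = 340 mm. Treat welds as unit-width lines.
Polar moment about centroid: J = 2[d³/12 + d(b/2)²] = 2[170³/12 + 170×75²] = 2731000 mm³.
Direct shear f_v = P/L_w = 194×10³ / 340 = 570.6 N/mm (vertical).
Torsion M = P·e = 194×10³ × 265 = 51410000 N·mm.
Critical point at (x, y) = (75, 85) from centroid. f_tx = M·y/J = 1600 N/mm; f_ty = M·x/J = 1412 N/mm.
Resultant f_max = √[f_tx² + (f_v + f_ty)²] = √[1600² + (570.6 + 1412)²] = 2547 N/mm.
Capacity per unit length: φr_n = 0.75 × 0.6 × 620 × (0.707 × 14) = 2762 N/mm.
2547 ≤ 2762 → adequate.

f_max ≈ 2550 N/mm; adequate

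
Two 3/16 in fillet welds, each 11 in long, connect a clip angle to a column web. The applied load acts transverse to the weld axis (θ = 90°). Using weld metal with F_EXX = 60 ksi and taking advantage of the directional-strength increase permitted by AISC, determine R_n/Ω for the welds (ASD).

t_e = 0.707 × 0.1875 = 0.1326 in; A_we = 0.1326 × 22 = 2.916 in².
Directional factor: 1.0 + 0.5 sin^1.5(90°) = 1.5.
F_nw = 0.6 × 60 × 1.5 = 54 ksi.
R_n/Ω = (54 × 2.916) / 2.0 = 78.74 kip.

R_n/Ω ≈ 78.7 kip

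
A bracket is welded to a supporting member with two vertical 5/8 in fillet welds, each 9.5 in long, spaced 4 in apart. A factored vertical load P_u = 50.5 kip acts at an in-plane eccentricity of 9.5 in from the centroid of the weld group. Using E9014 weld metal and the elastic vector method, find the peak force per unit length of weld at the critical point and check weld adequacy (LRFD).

E90XX → F_EXX = 90 ksi.
Total weld length L_w = 19 in. Treat welds as unit-width lines.
Polar moment about centroid: J = 2[d³/12 + d(b/2)²] = 2[9.5³/12 + 9.5×2²] = 218.9 in³.
Direct shear f_v = P/L_w = 50.5 / 19 = 2.658 kip/in (vertical).
Torsion M = P·e = 50.5 × 9.5 = 479.75 kip·in.
Critical point at (x, y) = (2, 4.75) from centroid. f_tx = M·y/J = 10.41 kip/in; f_ty = M·x/J = 4.383 kip/in.
Resultant f_max = √[f_tx² + (f_v + f_ty)²] = √[10.41² + (2.658 + 4.383)²] = 12.57 kip/in.
Capacity per unit length: φr_n = 0.75 × 0.6 × 90 × (0.707 × 0.625) = 17.9 kip/in.
12.57 ≤ 17.9 → adequate.

f_max ≈ 12.6 kip/in; adequate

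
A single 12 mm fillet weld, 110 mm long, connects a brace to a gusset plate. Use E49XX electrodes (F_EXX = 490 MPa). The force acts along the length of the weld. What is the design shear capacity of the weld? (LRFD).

Effective throat t_e = 0.707 × 12 = 8.484 mm.
Total length L = 110 mm; A_we = 8.484 × 110 = 933.2 mm².
F_nw = 0.6 F_EXX = 0.6 × 490 = 294 MPa.
φR_n = 0.75 × 294 × 933.2 × 10⁻³ = 205.8 kN.

φR_n ≈ 206 kN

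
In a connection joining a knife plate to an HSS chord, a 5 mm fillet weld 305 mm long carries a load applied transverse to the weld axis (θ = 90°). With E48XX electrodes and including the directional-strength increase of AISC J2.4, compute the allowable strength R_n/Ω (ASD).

E48XX → F_EXX = 480 MPa.
t_e = 0.707 × 5 = 3.535 mm; A_we = 3.535 × 305 = 1078 mm².
Directional factor: 1.0 + 0.5 sin^1.5(90°) = 1.5.
F_nw = 0.6 × 480 × 1.5 = 432 MPa.
R_n/Ω = (432 × 1078) / 2.0 × 10⁻³ = 232.9 kN.

R_n/Ω ≈ 233 kN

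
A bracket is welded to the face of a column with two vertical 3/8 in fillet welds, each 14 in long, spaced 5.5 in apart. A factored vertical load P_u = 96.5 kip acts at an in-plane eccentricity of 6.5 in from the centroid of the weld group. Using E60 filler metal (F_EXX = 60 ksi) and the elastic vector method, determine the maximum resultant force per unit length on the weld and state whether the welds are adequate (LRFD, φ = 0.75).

f_max ≈ 8.91 kip/in; NOT adequate

Total weld length L_w = 28 in. Treat welds as unit-width lines.
Polar moment about centroid: J = 2[d³/12 + d(b/2)²] = 2[14³/12 + 14×2.75²] = 669.1 in³.
Direct shear f_v = P/L_w = 96.5 / 28 = 3.446 kip/in (vertical).
Torsion M = P·e = 96.5 × 6.5 = 627.25 kip·in.
Critical point at (x, y) = (2.75, 7) from centroid. f_tx = M·y/J = 6.562 kip/in; f_ty = M·x/J = 2.578 kip/in.
Resultant f_max = √[f_tx² + (f_v + f_ty)²] = √[6.562² + (3.446 + 2.578)²] = 8.908 kip/in.
Capacity per unit length: φr_n = 0.75 × 0.6 × 60 × (0.707 × 0.375) = 7.158 kip/in.
8.908 > 7.158 → NOT adequate.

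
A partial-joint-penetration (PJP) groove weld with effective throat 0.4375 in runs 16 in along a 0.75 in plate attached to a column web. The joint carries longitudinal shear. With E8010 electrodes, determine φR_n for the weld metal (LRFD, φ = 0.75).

φR_n ≈ 252 kip

E80XX → F_EXX = 80 ksi.
Effective throat (given) t_e = 0.4375 in.
A_we = 0.4375 × 16 = 7 in².
F_nw = 0.6 F_EXX = 48 ksi.
φR_n = 0.75 × 48 × 7 = 252 kip.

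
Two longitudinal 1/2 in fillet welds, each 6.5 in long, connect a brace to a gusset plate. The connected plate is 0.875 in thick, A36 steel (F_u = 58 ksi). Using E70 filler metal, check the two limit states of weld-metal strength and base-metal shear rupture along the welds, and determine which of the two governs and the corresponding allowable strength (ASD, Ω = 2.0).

R_n/Ω ≈ 96.5 kips (weld metal governs)

E70XX → F_EXX = 70 ksi.
t_e = 0.707 × 0.5 = 0.3535 in; L = 13 in.
Weld metal: R_n/Ω = (1/2.0) × 0.6 × 70 × 0.3535 × 13 = 96.51 kips.
Base metal (shear rupture): R_n/Ω = (1/2.0) × 0.6 × 58 × 0.875 × 13 = 197.9 kips.
Governing: weld metal.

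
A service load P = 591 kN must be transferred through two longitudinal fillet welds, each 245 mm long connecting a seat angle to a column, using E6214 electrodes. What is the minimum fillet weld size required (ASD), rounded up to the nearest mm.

w = 10 mm

E62XX → F_EXX = 620 MPa.
Total weld length L = 490 mm.
Required throat t_e = P × Ω / (0.6 F_EXX × L) = 591 × 2.0 / (0.6 × 620 × 490 × 10⁻³) = 6.485 mm.
Required leg w = t_e / 0.707 = 9.172 mm → use 10 mm.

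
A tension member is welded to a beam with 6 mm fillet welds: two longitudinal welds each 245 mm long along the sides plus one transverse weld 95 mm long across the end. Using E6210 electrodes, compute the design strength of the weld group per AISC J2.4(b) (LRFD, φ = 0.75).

φR_n ≈ 692 kN

E62XX → F_EXX = 620 MPa.
t_e = 0.707 × 6 = 4.242 mm.
R_nwl = 0.6 × 620 × 4.242 × 490 × 10⁻³ = 773.2 kN (longitudinal, 2 welds).
R_nwt = 0.6 × 620 × 4.242 × 95 × 10⁻³ = 149.9 kN (transverse, base value).
(i) R_nwl + R_nwt = 923.1 kN; (ii) 0.85 R_nwl + 1.5 R_nwt = 882.1 kN.
R_n = max = 923.1 kN [governs: (i)]; φR_n = 692.4 kN.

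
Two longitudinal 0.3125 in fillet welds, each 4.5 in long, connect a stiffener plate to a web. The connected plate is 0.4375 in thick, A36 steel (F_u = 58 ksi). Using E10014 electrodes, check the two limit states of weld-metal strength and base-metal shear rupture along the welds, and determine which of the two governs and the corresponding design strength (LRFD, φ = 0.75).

φR_n ≈ 89.5 kip (weld metal governs)

E100XX → F_EXX = 100 ksi.
t_e = 0.707 × 0.3125 = 0.2209 in; L = 9 in.
Weld metal: φR_n = 0.75 × 0.6 × 100 × 0.2209 × 9 = 89.48 kip.
Base metal (shear rupture): φR_n = 0.75 × 0.6 × 58 × 0.4375 × 9 = 102.8 kip.
Governing: weld metal.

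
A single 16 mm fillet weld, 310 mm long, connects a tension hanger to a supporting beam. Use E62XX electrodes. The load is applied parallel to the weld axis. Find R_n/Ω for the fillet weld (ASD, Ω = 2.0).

R_n/Ω ≈ 652 kN

E62XX → F_EXX = 620 MPa.
Effective throat t_e = 0.707 × 16 = 11.31 mm.
Total length L = 310 mm; A_we = 11.31 × 310 = 3507 mm².
F_nw = 0.6 F_EXX = 0.6 × 620 = 372 MPa.
R_n = 372 × 3507 × 10⁻³ = 1304 kN; R_n/Ω = 1304/2.0 = 652.2 kN.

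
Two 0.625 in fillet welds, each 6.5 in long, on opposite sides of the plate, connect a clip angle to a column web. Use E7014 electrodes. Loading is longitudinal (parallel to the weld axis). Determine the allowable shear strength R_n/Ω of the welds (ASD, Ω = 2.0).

E70XX → F_EXX = 70 ksi.
Effective throat t_e = 0.707 × 0.625 = 0.4419 in.
Total length L = 13 in; A_we = 0.4419 × 13 = 5.744 in².
F_nw = 0.6 F_EXX = 0.6 × 70 = 42 ksi.
R_n = 42 × 5.744 = 241.3 kip; R_n/Ω = 241.3/2.0 = 120.6 kip.

R_n/Ω ≈ 121 kip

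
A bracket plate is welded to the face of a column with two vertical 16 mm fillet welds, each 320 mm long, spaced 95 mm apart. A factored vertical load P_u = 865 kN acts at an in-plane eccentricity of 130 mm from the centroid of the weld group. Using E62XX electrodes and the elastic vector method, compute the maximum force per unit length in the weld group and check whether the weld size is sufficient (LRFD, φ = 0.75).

f_max ≈ 3360 N/mm; NOT adequate

E62XX → F_EXX = 620 MPa.
Total weld length L_w = 640 mm. Treat welds as unit-width lines.
Polar moment about centroid: J = 2[d³/12 + d(b/2)²] = 2[320³/12 + 320×47.5²] = 6905000 mm³.
Direct shear f_v = P/L_w = 865×10³ / 640 = 1352 N/mm (vertical).
Torsion M = P·e = 865×10³ × 130 = 112450000 N·mm.
Critical point at (x, y) = (47.5, 160) from centroid. f_tx = M·y/J = 2606 N/mm; f_ty = M·x/J = 773.5 N/mm.
Resultant f_max = √[f_tx² + (f_v + f_ty)²] = √[2606² + (1352 + 773.5)²] = 3362 N/mm.
Capacity per unit length: φr_n = 0.75 × 0.6 × 620 × (0.707 × 16) = 3156 N/mm.
3362 > 3156 → NOT adequate.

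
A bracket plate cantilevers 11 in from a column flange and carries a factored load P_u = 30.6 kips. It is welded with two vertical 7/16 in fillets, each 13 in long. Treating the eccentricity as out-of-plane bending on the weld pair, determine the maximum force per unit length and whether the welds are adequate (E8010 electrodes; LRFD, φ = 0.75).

f_max ≈ 6.09 kip/in; adequate

E80XX → F_EXX = 80 ksi.
L_w = 2 × 13 = 26 in; section modulus (unit throat) S = 2 × L²/6 = 56.33 in².
Direct shear f_v = P/L_w = 30.6/26 = 1.177 kip/in.
Moment M = P × e = 30.6 × 11 = 336.6 kip·in; bending f_b = M/S = 5.975 kip/in.
f_max = √(f_v² + f_b²) = √(1.177² + 5.975²) = 6.09 kip/in.
φr_n = 0.75 × 0.6 × 80 × (0.707 × 0.4375) = 11.14 kip/in → adequate.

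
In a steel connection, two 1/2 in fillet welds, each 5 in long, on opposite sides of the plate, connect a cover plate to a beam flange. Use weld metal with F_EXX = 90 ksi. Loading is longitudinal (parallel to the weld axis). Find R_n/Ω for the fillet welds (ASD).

Effective throat t_e = 0.707 × 0.5 = 0.3535 in.
Total length L = 10 in; A_we = 0.3535 × 10 = 3.535 in².
F_nw = 0.6 F_EXX = 0.6 × 90 = 54 ksi.
R_n = 54 × 3.535 = 190.9 kip; R_n/Ω = 190.9/2.0 = 95.44 kip.

R_n/Ω ≈ 95.4 kip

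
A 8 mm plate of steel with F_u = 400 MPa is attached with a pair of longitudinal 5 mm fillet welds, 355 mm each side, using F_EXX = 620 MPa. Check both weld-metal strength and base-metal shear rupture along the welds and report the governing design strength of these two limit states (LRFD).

t_e = 0.707 × 5 = 3.535 mm; L = 710 mm.
Weld metal: φR_n = 0.75 × 0.6 × 620 × 3.535 × 710 × 10⁻³ = 700.2 kN.
Base metal (shear rupture): φR_n = 0.75 × 0.6 × 400 × 8 × 710 × 10⁻³ = 1022 kN.
Governing: weld metal.

φR_n ≈ 700 kN (weld metal governs)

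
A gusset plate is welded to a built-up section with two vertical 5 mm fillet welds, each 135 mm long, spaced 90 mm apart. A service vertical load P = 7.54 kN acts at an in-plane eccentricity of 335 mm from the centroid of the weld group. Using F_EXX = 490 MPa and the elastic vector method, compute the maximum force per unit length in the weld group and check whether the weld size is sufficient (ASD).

Total weld length L_w = 270 mm. Treat welds as unit-width lines.
Polar moment about centroid: J = 2[d³/12 + d(b/2)²] = 2[135³/12 + 135×45²] = 956800 mm³.
Direct shear f_v = P/L_w = 7.54×10³ / 270 = 27.93 N/mm (vertical).
Torsion M = P·e = 7.54×10³ × 335 = 2525900 N·mm.
Critical point at (x, y) = (45, 67.5) from centroid. f_tx = M·y/J = 178.2 N/mm; f_ty = M·x/J = 118.8 N/mm.
Resultant f_max = √[f_tx² + (f_v + f_ty)²] = √[178.2² + (27.93 + 118.8)²] = 230.8 N/mm.
Capacity per unit length: r_n/Ω = (1/2.0) × 0.6 × 490 × (0.707 × 5) = 519.6 N/mm.
230.8 ≤ 519.6 → adequate.

f_max ≈ 231 N/mm; adequate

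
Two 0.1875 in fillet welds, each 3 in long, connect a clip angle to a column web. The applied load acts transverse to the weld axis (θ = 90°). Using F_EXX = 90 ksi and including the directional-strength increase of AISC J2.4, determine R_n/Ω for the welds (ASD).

t_e = 0.707 × 0.1875 = 0.1326 in; A_we = 0.1326 × 6 = 0.7954 in².
Directional factor: 1.0 + 0.5 sin^1.5(90°) = 1.5.
F_nw = 0.6 × 90 × 1.5 = 81 ksi.
R_n/Ω = (81 × 0.7954) / 2.0 = 32.21 kips.

R_n/Ω ≈ 32.2 kips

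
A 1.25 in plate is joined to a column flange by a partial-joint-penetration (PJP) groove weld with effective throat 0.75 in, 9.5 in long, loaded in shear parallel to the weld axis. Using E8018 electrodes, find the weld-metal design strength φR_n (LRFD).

φR_n ≈ 256 kip

E80XX → F_EXX = 80 ksi.
Effective throat (given) t_e = 0.75 in.
A_we = 0.75 × 9.5 = 7.125 in².
F_nw = 0.6 F_EXX = 48 ksi.
φR_n = 0.75 × 48 × 7.125 = 256.5 kip.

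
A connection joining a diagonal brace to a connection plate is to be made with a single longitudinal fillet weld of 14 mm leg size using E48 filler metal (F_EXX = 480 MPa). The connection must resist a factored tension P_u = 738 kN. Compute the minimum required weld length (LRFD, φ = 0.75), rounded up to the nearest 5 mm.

L = 350 mm

Throat t_e = 0.707 × 14 = 9.898 mm.
φr_n = 0.75 × 0.6 × 480 × 9.898 × 10⁻³ = 2.138 kN/mm.
L_req = P_u / φr_n = 738 / 2.138 = 345.2 mm total.
Round up → use L = 350 mm.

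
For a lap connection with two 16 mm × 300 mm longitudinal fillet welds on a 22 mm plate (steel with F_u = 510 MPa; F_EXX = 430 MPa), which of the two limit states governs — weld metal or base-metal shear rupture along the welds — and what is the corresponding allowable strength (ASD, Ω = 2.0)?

R_n/Ω ≈ 876 kN (weld metal governs)

t_e = 0.707 × 16 = 11.31 mm; L = 600 mm.
Weld metal: R_n/Ω = (1/2.0) × 0.6 × 430 × 11.31 × 600 × 10⁻³ = 875.5 kN.
Base metal (shear rupture): R_n/Ω = (1/2.0) × 0.6 × 510 × 22 × 600 × 10⁻³ = 2020 kN.
Governing: weld metal.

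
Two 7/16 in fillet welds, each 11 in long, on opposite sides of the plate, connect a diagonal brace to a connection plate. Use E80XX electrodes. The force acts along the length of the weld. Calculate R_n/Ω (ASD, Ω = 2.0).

E80XX → F_EXX = 80 ksi.
Effective throat t_e = 0.707 × 0.4375 = 0.3093 in.
Total length L = 22 in; A_we = 0.3093 × 22 = 6.805 in².
F_nw = 0.6 F_EXX = 0.6 × 80 = 48 ksi.
R_n = 48 × 6.805 = 326.6 kip; R_n/Ω = 326.6/2.0 = 163.3 kip.

R_n/Ω ≈ 163 kip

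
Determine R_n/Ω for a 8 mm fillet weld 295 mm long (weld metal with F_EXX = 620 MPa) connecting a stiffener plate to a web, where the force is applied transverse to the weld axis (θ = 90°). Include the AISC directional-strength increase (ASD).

t_e = 0.707 × 8 = 5.656 mm; A_we = 5.656 × 295 = 1669 mm².
Directional factor: 1.0 + 0.5 sin^1.5(90°) = 1.5.
F_nw = 0.6 × 620 × 1.5 = 558 MPa.
R_n/Ω = (558 × 1669) / 2.0 × 10⁻³ = 465.5 kN.

R_n/Ω ≈ 466 kN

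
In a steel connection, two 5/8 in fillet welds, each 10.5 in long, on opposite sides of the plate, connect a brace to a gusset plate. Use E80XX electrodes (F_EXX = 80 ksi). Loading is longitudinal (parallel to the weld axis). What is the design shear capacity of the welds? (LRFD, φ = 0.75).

φR_n ≈ 334 kips

Effective throat t_e = 0.707 × 0.625 = 0.4419 in.
Total length L = 21 in; A_we = 0.4419 × 21 = 9.279 in².
F_nw = 0.6 F_EXX = 0.6 × 80 = 48 ksi.
φR_n = 0.75 × 48 × 9.279 = 334.1 kips.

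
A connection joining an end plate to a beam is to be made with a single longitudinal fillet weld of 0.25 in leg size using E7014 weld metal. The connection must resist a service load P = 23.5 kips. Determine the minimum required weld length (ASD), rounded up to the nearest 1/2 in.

E70XX → F_EXX = 70 ksi.
Throat t_e = 0.707 × 0.25 = 0.1767 in.
r_n/Ω = (0.6 × 70 × 0.1767) / 2.0 = 3.712 kip/in.
L_req = P / (r_n/Ω) = 23.5 / 3.712 = 6.331 in total.
Round up → use L = 6.5 in.

L = 6.5 in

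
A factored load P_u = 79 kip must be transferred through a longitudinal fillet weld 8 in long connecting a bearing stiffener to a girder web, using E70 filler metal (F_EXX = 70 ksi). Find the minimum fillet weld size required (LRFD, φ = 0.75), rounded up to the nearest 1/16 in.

Total weld length L = 8 in.
Required throat t_e = P_u / (φ × 0.6 F_EXX × L) = 79 / (0.75 × 0.6 × 70 × 8) = 0.3135 in.
Required leg w = t_e / 0.707 = 0.4434 in → use 1/2 in.

w = 1/2 in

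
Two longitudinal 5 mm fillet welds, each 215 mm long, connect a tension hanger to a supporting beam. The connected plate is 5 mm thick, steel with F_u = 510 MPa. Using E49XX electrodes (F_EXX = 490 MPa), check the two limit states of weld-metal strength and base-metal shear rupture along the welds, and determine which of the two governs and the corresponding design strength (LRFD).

t_e = 0.707 × 5 = 3.535 mm; L = 430 mm.
Weld metal: φR_n = 0.75 × 0.6 × 490 × 3.535 × 430 × 10⁻³ = 335.2 kN.
Base metal (shear rupture): φR_n = 0.75 × 0.6 × 510 × 5 × 430 × 10⁻³ = 493.4 kN.
Governing: weld metal.

φR_n ≈ 335 kN (weld metal governs)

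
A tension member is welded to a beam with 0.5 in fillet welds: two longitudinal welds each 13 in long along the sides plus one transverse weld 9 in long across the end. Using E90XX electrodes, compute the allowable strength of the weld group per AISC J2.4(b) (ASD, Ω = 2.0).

E90XX → F_EXX = 90 ksi.
t_e = 0.707 × 0.5 = 0.3535 in.
R_nwl = 0.6 × 90 × 0.3535 × 26 = 496.3 kips (longitudinal, 2 welds).
R_nwt = 0.6 × 90 × 0.3535 × 9 = 171.8 kips (transverse, base value).
(i) R_nwl + R_nwt = 668.1 kips; (ii) 0.85 R_nwl + 1.5 R_nwt = 679.6 kips.
R_n = max = 679.6 kips [governs: (ii)]; R_n/Ω = 339.8 kips.

R_n/Ω ≈ 340 kips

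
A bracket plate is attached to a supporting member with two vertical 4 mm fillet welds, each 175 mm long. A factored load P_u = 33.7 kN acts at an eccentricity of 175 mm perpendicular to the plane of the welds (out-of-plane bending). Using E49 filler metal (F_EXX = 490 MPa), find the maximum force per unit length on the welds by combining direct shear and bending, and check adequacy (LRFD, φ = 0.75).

f_max ≈ 586 N/mm; adequate

L_w = 2 × 175 = 350 mm; section modulus (unit throat) S = 2 × L²/6 = 10210 mm².
Direct shear f_v = P/L_w = 33.7×10³/350 = 96.29 N/mm.
Moment M = P × e = 33.7×10³ × 175 = 5897500 N·mm; bending f_b = M/S = 577.7 N/mm.
f_max = √(f_v² + f_b²) = √(96.29² + 577.7²) = 585.7 N/mm.
φr_n = 0.75 × 0.6 × 490 × (0.707 × 4) = 623.6 N/mm → adequate.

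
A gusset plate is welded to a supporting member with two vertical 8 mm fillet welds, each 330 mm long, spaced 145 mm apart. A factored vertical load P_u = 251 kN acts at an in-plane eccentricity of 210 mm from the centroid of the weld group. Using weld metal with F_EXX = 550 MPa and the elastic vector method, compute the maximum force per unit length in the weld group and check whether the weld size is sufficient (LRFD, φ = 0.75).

Total weld length L_w = 660 mm. Treat welds as unit-width lines.
Polar moment about centroid: J = 2[d³/12 + d(b/2)²] = 2[330³/12 + 330×72.5²] = 9459000 mm³.
Direct shear f_v = P/L_w = 251×10³ / 660 = 380.3 N/mm (vertical).
Torsion M = P·e = 251×10³ × 210 = 52710000 N·mm.
Critical point at (x, y) = (72.5, 165) from centroid. f_tx = M·y/J = 919.5 N/mm; f_ty = M·x/J = 404 N/mm.
Resultant f_max = √[f_tx² + (f_v + f_ty)²] = √[919.5² + (380.3 + 404)²] = 1209 N/mm.
Capacity per unit length: φr_n = 0.75 × 0.6 × 550 × (0.707 × 8) = 1400 N/mm.
1209 ≤ 1400 → adequate.

f_max ≈ 1210 N/mm; adequate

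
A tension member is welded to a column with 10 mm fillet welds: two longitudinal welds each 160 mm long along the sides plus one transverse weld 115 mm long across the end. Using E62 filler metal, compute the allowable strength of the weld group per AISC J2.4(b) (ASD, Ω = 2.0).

E62XX → F_EXX = 620 MPa.
t_e = 0.707 × 10 = 7.07 mm.
R_nwl = 0.6 × 620 × 7.07 × 320 × 10⁻³ = 841.6 kN (longitudinal, 2 welds).
R_nwt = 0.6 × 620 × 7.07 × 115 × 10⁻³ = 302.5 kN (transverse, base value).
(i) R_nwl + R_nwt = 1144 kN; (ii) 0.85 R_nwl + 1.5 R_nwt = 1169 kN.
R_n = max = 1169 kN [governs: (ii)]; R_n/Ω = 584.5 kN.

R_n/Ω ≈ 585 kN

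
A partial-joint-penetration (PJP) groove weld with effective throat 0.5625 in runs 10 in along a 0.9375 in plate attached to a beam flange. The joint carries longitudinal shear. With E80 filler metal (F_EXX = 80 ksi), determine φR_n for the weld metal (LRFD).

Effective throat (given) t_e = 0.5625 in.
A_we = 0.5625 × 10 = 5.625 in².
F_nw = 0.6 F_EXX = 48 ksi.
φR_n = 0.75 × 48 × 5.625 = 202.5 kips.

φR_n ≈ 202 kips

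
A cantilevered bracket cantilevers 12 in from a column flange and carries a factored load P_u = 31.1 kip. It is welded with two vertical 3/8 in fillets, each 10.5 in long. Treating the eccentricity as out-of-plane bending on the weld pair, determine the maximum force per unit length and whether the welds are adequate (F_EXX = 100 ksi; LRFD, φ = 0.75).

f_max ≈ 10.3 kip/in; adequate

L_w = 2 × 10.5 = 21 in; section modulus (unit throat) S = 2 × L²/6 = 36.75 in².
Direct shear f_v = P/L_w = 31.1/21 = 1.481 kip/in.
Moment M = P × e = 31.1 × 12 = 373.2 kip·in; bending f_b = M/S = 10.16 kip/in.
f_max = √(f_v² + f_b²) = √(1.481² + 10.16²) = 10.26 kip/in.
φr_n = 0.75 × 0.6 × 100 × (0.707 × 0.375) = 11.93 kip/in → adequate.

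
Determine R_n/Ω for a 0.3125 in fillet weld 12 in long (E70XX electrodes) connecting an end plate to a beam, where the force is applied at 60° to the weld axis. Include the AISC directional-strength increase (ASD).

E70XX → F_EXX = 70 ksi.
t_e = 0.707 × 0.3125 = 0.2209 in; A_we = 0.2209 × 12 = 2.651 in².
Directional factor: 1.0 + 0.5 sin^1.5(60°) = 1.403.
F_nw = 0.6 × 70 × 1.403 = 58.92 ksi.
R_n/Ω = (58.92 × 2.651) / 2.0 = 78.11 kips.

R_n/Ω ≈ 78.1 kips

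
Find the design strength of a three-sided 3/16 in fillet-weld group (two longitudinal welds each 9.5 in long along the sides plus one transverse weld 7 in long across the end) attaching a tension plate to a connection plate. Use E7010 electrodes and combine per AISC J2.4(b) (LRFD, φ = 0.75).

φR_n ≈ 111 kip

E70XX → F_EXX = 70 ksi.
t_e = 0.707 × 0.1875 = 0.1326 in.
R_nwl = 0.6 × 70 × 0.1326 × 19 = 105.8 kip (longitudinal, 2 welds).
R_nwt = 0.6 × 70 × 0.1326 × 7 = 38.97 kip (transverse, base value).
(i) R_nwl + R_nwt = 144.8 kip; (ii) 0.85 R_nwl + 1.5 R_nwt = 148.4 kip.
R_n = max = 148.4 kip [governs: (ii)]; φR_n = 111.3 kip.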